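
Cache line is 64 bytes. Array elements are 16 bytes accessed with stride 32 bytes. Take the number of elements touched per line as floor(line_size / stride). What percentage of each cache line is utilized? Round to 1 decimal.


Elements per cache line = floor(64 / 32) = 2
Bytes used = 2 * 16 = 32
Utilization = 32 / 64 * 100 = 50.0%

50.0


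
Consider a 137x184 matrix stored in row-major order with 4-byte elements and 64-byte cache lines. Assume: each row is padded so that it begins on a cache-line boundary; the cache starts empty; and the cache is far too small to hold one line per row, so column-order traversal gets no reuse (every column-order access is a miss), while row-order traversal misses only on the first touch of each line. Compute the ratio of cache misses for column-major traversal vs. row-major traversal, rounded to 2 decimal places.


Each row occupies 184 * 4 = 736 bytes and starts on a line boundary, so it spans ceil(736 / 64) = 12 cache lines.
Row-major traversal misses (one per line touched): 137 * ceil(184 * 4 / 64) = 1644
Column-major traversal misses (no reuse, every access misses): 137 * 184 = 25208
Ratio = 25208 / 1644 = 15.33

15.33


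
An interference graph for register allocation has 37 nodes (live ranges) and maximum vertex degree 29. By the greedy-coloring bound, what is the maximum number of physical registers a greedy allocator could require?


Greedy coloring never needs more than (max_degree + 1) colors: when coloring a vertex, at most max_degree neighbors are already colored.
Upper bound = 29 + 1 = 30

30


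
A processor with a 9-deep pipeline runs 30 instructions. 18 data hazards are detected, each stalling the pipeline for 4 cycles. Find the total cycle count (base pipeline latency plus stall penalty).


Base cycles = 9 + 30 - 1 = 38
Total stalls = 18 * 4 = 72
Total = 38 + 72 = 110

110


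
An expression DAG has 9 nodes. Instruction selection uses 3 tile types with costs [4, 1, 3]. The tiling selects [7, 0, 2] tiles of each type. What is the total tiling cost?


Total cost = sum(count_i * cost_i)
= 7*4 + 0*1 + 2*3
= 34

34


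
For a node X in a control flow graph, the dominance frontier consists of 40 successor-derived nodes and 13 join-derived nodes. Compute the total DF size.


DF(X) = direct successor contributions + join point contributions
= 40 + 13 = 53

53


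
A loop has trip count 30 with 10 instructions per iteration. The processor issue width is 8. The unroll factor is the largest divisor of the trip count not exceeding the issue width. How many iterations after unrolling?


Largest divisor of 30 <= 8 is 6
New iterations = 30 / 6 = 5

5


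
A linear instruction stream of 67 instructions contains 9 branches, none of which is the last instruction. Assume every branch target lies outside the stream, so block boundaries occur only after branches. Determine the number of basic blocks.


With no in-sequence branch targets, the leaders are the first instruction plus the instruction after each branch.
Number of basic blocks = branches + 1
= 9 + 1 = 10

10


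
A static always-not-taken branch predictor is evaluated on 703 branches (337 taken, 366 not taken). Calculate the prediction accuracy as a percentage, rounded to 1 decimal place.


Predictor: always-not-taken
Correct predictions = 366
Accuracy = 366 / 703 * 100 = 52.1%

52.1


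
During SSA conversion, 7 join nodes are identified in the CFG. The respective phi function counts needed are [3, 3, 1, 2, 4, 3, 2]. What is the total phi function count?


Total phi functions = sum of phi functions at each join node
= 3 + 3 + 1 + 2 + 4 + 3 + 2 = 18

18


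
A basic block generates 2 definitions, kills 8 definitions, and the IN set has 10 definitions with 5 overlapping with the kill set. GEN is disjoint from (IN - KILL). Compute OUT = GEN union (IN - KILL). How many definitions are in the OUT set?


IN - KILL: 10 - 5 = 5 surviving definitions
OUT = GEN + surviving = 2 + 5 = 7

7


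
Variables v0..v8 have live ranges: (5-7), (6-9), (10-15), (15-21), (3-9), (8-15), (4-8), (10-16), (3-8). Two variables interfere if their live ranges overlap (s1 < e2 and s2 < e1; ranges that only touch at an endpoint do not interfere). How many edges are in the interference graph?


Check all pairs for overlapping intervals.
Two intervals (s1,e1) and (s2,e2) overlap if s1 < e2 and s2 < e1.
v0 (5-7) vs v1..v8: overlaps v1, v4, v6, v8 -> 4
v1 (6-9) vs v2..v8: overlaps v4, v5, v6, v8 -> 4
v2 (10-15) vs v3..v8: overlaps v5, v7 -> 2
v3 (15-21) vs v4..v8: overlaps v7 -> 1
v4 (3-9) vs v5..v8: overlaps v5, v6, v8 -> 3
v5 (8-15) vs v6..v8: overlaps v7 -> 1
v6 (4-8) vs v7..v8: overlaps v8 -> 1
v7 (10-16) vs v8: overlaps none -> 0
Total overlapping pairs = 4 + 4 + 2 + 1 + 3 + 1 + 1 + 0 = 16

16


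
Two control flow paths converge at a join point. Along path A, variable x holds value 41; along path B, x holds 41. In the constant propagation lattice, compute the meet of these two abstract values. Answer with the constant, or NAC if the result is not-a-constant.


Meet operation: if both paths give the same constant, result is that constant; if they differ, result is NAC (not-a-constant).
Path A: 41, Path B: 41 -> equal
Result: constant -> 41

41


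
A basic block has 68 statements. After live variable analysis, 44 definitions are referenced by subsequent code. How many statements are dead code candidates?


Dead code = total statements - live definitions
= 68 - 44 = 24

24


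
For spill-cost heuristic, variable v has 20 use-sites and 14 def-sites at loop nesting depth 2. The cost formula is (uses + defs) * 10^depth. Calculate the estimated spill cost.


uses + defs = 20 + 14 = 34
10^2 = 100
Spill cost = 34 * 100 = 3400

3400


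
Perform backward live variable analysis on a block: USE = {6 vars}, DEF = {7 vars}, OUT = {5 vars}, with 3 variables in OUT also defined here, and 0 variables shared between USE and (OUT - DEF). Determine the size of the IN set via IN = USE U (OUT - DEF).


OUT - DEF: 5 - 3 = 2
|IN| = |USE| + |OUT - DEF| - |USE ∩ (OUT - DEF)| = 6 + 2 - 0 = 8

8


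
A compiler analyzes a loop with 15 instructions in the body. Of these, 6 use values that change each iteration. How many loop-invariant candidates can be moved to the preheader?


Invariant candidates = total - loop-dependent
= 15 - 6 = 9

9


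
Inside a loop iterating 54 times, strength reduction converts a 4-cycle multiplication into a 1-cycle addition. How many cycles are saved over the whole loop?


Per-iteration saving = 4 - 1 = 3
Total saved = 54 * 3 = 162

162


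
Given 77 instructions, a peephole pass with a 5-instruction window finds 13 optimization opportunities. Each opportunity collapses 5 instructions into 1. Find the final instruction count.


Each match removes 4 instructions.
Total removed = 13 * 4 = 52
Remaining = 77 - 52 = 25

25


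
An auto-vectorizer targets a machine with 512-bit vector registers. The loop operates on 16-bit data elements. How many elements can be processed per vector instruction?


Width = SIMD bits / data type bits
= 512 / 16 = 32

32


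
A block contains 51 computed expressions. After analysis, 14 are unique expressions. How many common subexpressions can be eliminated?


CSE count = total expressions - unique expressions
= 51 - 14 = 37

37


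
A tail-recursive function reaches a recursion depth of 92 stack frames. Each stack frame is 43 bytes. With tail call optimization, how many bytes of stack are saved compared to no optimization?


Without TCO: 92 * 43 = 3956 bytes
With TCO: reuse 1 frame = 43 bytes
Savings = 3956 - 43 = 3913

3913


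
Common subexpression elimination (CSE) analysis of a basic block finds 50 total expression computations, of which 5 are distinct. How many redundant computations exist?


CSE count = total expressions - unique expressions
= 50 - 5 = 45

45


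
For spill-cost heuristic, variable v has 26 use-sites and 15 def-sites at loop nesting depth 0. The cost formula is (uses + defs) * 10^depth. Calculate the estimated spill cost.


uses + defs = 26 + 15 = 41
10^0 = 1
Spill cost = 41 * 1 = 41

41


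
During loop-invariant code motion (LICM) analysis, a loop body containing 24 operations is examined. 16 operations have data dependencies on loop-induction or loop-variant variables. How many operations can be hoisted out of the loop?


Invariant candidates = total - loop-dependent
= 24 - 16 = 8

8


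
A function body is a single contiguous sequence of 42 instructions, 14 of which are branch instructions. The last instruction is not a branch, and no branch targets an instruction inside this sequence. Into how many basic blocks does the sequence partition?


With no in-sequence branch targets, the leaders are the first instruction plus the instruction after each branch.
Number of basic blocks = branches + 1
= 14 + 1 = 15

15


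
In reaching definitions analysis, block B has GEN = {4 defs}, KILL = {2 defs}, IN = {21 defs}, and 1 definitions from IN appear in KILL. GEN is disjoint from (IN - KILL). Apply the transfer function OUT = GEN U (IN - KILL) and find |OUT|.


IN - KILL: 21 - 1 = 20 surviving definitions
OUT = GEN + surviving = 4 + 20 = 24

24


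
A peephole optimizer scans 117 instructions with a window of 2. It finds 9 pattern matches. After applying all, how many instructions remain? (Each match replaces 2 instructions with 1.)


Each match removes 1 instructions.
Total removed = 9 * 1 = 9
Remaining = 117 - 9 = 108

108


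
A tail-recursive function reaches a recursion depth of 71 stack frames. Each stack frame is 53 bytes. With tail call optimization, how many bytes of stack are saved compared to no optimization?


Without TCO: 71 * 53 = 3763 bytes
With TCO: reuse 1 frame = 53 bytes
Savings = 3763 - 53 = 3710

3710


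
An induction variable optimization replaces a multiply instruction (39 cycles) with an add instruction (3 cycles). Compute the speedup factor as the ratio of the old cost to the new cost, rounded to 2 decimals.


Ratio = mult_cost / add_cost = 39 / 3 = 13.0

13.0


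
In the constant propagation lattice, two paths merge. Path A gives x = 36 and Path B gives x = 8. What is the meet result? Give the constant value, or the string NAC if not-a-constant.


Meet operation: if both paths give the same constant, result is that constant; if they differ, result is NAC (not-a-constant).
Path A: 36, Path B: 8 -> differ
Result: not-a-constant -> NAC

NAC


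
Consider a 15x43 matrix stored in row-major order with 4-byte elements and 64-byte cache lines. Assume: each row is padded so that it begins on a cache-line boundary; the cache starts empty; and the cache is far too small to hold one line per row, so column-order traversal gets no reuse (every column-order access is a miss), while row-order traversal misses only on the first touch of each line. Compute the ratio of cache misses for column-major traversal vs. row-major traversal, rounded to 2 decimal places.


Each row occupies 43 * 4 = 172 bytes and starts on a line boundary, so it spans ceil(172 / 64) = 3 cache lines.
Row-major traversal misses (one per line touched): 15 * ceil(43 * 4 / 64) = 45
Column-major traversal misses (no reuse, every access misses): 15 * 43 = 645
Ratio = 645 / 45 = 14.33

14.33


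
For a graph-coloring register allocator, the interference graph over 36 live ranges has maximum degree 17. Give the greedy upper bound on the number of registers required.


Greedy coloring never needs more than (max_degree + 1) colors: when coloring a vertex, at most max_degree neighbors are already colored.
Upper bound = 17 + 1 = 18

18


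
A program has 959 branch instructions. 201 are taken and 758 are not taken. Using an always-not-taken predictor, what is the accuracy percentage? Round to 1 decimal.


Predictor: always-not-taken
Correct predictions = 758
Accuracy = 758 / 959 * 100 = 79.0%

79.0


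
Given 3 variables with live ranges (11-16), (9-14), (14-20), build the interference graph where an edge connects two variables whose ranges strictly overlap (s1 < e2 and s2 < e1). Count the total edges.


Check all pairs for overlapping intervals.
Two intervals (s1,e1) and (s2,e2) overlap if s1 < e2 and s2 < e1.
v0 (11-16) vs v1..v2: overlaps v1, v2 -> 2
v1 (9-14) vs v2: overlaps none -> 0
Total overlapping pairs = 2 + 0 = 2

2


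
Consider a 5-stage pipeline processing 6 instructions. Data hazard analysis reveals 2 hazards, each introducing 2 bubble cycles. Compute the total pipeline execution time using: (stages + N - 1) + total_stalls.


Base cycles = 5 + 6 - 1 = 10
Total stalls = 2 * 2 = 4
Total = 10 + 4 = 14

14


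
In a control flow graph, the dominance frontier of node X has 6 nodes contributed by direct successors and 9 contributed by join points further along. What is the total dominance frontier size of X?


DF(X) = direct successor contributions + join point contributions
= 6 + 9 = 15

15


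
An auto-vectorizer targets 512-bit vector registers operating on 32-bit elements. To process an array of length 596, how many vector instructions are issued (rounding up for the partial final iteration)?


Width = 512 / 32 = 16 elements per vector op
Iterations = ceil(596 / 16) = 38

38


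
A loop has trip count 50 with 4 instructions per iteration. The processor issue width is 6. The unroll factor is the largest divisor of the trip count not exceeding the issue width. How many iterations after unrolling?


Largest divisor of 50 <= 6 is 5
New iterations = 50 / 5 = 10

10


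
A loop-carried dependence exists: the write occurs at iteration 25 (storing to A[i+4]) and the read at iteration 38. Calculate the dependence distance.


Distance = read iteration - write iteration
= 38 - 25 = 13

13


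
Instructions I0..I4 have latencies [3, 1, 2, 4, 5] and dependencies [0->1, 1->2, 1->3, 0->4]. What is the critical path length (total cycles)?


Compute longest path through dependency graph: dist(Ik) = max over predecessors of dist + latency(Ik).
dist(I0) = latency 3 = 3
dist(I1) = dist(I0) + 1 = 3 + 1 = 4
dist(I2) = dist(I1) + 2 = 4 + 2 = 6
dist(I3) = dist(I1) + 4 = 4 + 4 = 8
dist(I4) = dist(I0) + 5 = 3 + 5 = 8
Critical path = max dist = 8

8


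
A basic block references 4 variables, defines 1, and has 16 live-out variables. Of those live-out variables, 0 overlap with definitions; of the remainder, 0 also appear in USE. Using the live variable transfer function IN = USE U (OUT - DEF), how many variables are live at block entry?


OUT - DEF: 16 - 0 = 16
|IN| = |USE| + |OUT - DEF| - |USE ∩ (OUT - DEF)| = 4 + 16 - 0 = 20

20


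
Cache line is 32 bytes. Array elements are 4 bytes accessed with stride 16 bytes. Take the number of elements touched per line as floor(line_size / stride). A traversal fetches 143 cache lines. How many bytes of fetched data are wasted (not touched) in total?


Elements per line = floor(32 / 16) = 2
Bytes used per line = 2 * 4 = 8
Wasted per line = 32 - 8 = 24
Total wasted = 24 * 143 = 3432

3432


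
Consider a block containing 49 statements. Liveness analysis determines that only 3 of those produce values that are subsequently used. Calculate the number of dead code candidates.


Dead code = total statements - live definitions
= 49 - 3 = 46

46


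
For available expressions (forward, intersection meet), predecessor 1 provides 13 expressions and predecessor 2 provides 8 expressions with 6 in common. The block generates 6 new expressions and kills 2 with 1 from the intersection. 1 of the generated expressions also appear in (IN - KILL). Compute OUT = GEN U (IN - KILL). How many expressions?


IN = intersection of predecessors = 6
IN - KILL = 6 - 1 = 5
|OUT| = |GEN| + |IN - KILL| - |GEN ∩ (IN - KILL)| = 6 + 5 - 1 = 10

10


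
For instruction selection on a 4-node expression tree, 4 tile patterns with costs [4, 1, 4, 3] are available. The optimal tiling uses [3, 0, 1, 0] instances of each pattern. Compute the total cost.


Total cost = sum(count_i * cost_i)
= 3*4 + 0*1 + 1*4 + 0*3
= 16

16


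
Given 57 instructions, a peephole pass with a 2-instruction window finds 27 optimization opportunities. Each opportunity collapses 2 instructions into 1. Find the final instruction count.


Each match removes 1 instructions.
Total removed = 27 * 1 = 27
Remaining = 57 - 27 = 30

30


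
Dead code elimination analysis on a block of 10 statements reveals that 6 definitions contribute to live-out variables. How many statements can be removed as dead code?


Dead code = total statements - live definitions
= 10 - 6 = 4

4


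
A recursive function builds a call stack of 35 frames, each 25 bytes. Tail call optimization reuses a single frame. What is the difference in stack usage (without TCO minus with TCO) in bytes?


Without TCO: 35 * 25 = 875 bytes
With TCO: reuse 1 frame = 25 bytes
Savings = 875 - 25 = 850

850


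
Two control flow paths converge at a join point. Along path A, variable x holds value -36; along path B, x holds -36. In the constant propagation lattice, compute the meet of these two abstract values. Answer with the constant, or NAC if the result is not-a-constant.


Meet operation: if both paths give the same constant, result is that constant; if they differ, result is NAC (not-a-constant).
Path A: -36, Path B: -36 -> equal
Result: constant -> -36

-36


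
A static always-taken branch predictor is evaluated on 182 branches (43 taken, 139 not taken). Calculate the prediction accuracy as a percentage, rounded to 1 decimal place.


Predictor: always-taken
Correct predictions = 43
Accuracy = 43 / 182 * 100 = 23.6%

23.6


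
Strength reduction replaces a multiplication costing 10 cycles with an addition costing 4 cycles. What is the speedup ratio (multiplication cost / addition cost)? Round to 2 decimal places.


Ratio = mult_cost / add_cost = 10 / 4 = 2.5

2.5


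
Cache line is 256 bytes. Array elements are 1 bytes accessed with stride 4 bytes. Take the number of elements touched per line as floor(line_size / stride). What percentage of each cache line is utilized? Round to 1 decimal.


Elements per cache line = floor(256 / 4) = 64
Bytes used = 64 * 1 = 64
Utilization = 64 / 256 * 100 = 25.0%

25.0


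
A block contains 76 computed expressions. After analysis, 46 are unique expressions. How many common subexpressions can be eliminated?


CSE count = total expressions - unique expressions
= 76 - 46 = 30

30


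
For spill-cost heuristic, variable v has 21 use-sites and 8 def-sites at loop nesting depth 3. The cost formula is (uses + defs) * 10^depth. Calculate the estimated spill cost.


uses + defs = 21 + 8 = 29
10^3 = 1000
Spill cost = 29 * 1000 = 29000

29000


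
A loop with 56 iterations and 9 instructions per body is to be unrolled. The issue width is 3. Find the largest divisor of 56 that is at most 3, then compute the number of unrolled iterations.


Largest divisor of 56 <= 3 is 2
New iterations = 56 / 2 = 28

28


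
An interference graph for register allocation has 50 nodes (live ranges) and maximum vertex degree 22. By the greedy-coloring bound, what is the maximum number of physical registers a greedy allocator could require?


Greedy coloring never needs more than (max_degree + 1) colors: when coloring a vertex, at most max_degree neighbors are already colored.
Upper bound = 22 + 1 = 23

23


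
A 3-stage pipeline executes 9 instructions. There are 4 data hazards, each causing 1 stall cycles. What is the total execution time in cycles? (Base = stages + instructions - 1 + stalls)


Base cycles = 3 + 9 - 1 = 11
Total stalls = 4 * 1 = 4
Total = 11 + 4 = 15

15


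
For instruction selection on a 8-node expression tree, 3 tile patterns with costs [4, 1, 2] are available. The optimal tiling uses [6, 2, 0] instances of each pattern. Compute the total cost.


Total cost = sum(count_i * cost_i)
= 6*4 + 2*1 + 0*2
= 26

26


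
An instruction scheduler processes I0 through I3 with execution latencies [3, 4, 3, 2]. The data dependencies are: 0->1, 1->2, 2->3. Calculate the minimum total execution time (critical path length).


Compute longest path through dependency graph: dist(Ik) = max over predecessors of dist + latency(Ik).
dist(I0) = latency 3 = 3
dist(I1) = dist(I0) + 4 = 3 + 4 = 7
dist(I2) = dist(I1) + 3 = 7 + 3 = 10
dist(I3) = dist(I2) + 2 = 10 + 2 = 12
Critical path = max dist = 12

12


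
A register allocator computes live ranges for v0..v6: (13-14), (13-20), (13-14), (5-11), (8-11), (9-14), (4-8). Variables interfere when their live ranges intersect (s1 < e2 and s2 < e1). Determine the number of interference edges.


Check all pairs for overlapping intervals.
Two intervals (s1,e1) and (s2,e2) overlap if s1 < e2 and s2 < e1.
v0 (13-14) vs v1..v6: overlaps v1, v2, v5 -> 3
v1 (13-20) vs v2..v6: overlaps v2, v5 -> 2
v2 (13-14) vs v3..v6: overlaps v5 -> 1
v3 (5-11) vs v4..v6: overlaps v4, v5, v6 -> 3
v4 (8-11) vs v5..v6: overlaps v5 -> 1
v5 (9-14) vs v6: overlaps none -> 0
Total overlapping pairs = 3 + 2 + 1 + 3 + 1 + 0 = 10

10


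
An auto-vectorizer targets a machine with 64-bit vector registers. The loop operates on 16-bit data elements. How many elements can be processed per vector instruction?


Width = SIMD bits / data type bits
= 64 / 16 = 4

4


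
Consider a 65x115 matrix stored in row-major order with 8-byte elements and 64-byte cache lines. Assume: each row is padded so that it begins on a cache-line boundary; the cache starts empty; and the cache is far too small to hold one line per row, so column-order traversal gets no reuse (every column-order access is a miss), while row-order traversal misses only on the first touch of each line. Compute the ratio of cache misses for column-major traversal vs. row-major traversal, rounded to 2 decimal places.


Each row occupies 115 * 8 = 920 bytes and starts on a line boundary, so it spans ceil(920 / 64) = 15 cache lines.
Row-major traversal misses (one per line touched): 65 * ceil(115 * 8 / 64) = 975
Column-major traversal misses (no reuse, every access misses): 65 * 115 = 7475
Ratio = 7475 / 975 = 7.67

7.67


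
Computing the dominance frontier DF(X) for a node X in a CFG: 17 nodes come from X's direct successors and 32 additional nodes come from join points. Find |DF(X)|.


DF(X) = direct successor contributions + join point contributions
= 17 + 32 = 49

49


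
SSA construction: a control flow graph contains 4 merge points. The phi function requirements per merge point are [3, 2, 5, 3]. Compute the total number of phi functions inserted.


Total phi functions = sum of phi functions at each join node
= 3 + 2 + 5 + 3 = 13

13


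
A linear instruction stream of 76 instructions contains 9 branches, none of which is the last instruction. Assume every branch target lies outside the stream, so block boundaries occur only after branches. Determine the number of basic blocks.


With no in-sequence branch targets, the leaders are the first instruction plus the instruction after each branch.
Number of basic blocks = branches + 1
= 9 + 1 = 10

10


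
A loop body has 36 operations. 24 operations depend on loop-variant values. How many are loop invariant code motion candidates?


Invariant candidates = total - loop-dependent
= 36 - 24 = 12

12


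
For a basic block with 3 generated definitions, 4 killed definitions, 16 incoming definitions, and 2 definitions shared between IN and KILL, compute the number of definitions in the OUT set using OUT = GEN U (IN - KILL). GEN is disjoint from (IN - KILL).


IN - KILL: 16 - 2 = 14 surviving definitions
OUT = GEN + surviving = 3 + 14 = 17

17


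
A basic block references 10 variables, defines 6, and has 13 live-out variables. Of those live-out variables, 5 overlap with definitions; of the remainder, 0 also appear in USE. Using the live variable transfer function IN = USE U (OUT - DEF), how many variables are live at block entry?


OUT - DEF: 13 - 5 = 8
|IN| = |USE| + |OUT - DEF| - |USE ∩ (OUT - DEF)| = 10 + 8 - 0 = 18

18


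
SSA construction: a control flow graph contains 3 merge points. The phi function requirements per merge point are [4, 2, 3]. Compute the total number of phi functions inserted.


Total phi functions = sum of phi functions at each join node
= 4 + 2 + 3 = 9

9


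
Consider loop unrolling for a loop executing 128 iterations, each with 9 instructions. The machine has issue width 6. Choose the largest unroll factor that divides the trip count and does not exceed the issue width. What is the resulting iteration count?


Largest divisor of 128 <= 6 is 4
New iterations = 128 / 4 = 32

32


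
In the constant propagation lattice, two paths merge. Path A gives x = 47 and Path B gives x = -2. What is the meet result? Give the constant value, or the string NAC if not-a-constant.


Meet operation: if both paths give the same constant, result is that constant; if they differ, result is NAC (not-a-constant).
Path A: 47, Path B: -2 -> differ
Result: not-a-constant -> NAC

NAC


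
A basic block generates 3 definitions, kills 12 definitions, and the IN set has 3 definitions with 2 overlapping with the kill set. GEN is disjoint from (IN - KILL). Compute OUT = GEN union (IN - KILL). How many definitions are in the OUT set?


IN - KILL: 3 - 2 = 1 surviving definitions
OUT = GEN + surviving = 3 + 1 = 4

4


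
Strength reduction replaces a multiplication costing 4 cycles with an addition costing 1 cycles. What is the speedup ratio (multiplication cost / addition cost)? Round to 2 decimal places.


Ratio = mult_cost / add_cost = 4 / 1 = 4.0

4.0


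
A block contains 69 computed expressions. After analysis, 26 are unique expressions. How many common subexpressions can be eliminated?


CSE count = total expressions - unique expressions
= 69 - 26 = 43

43


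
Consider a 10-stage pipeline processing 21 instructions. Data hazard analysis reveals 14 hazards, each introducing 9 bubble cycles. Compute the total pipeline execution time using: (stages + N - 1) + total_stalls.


Base cycles = 10 + 21 - 1 = 30
Total stalls = 14 * 9 = 126
Total = 30 + 126 = 156

156


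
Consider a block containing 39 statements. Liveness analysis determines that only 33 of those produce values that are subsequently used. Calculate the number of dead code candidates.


Dead code = total statements - live definitions
= 39 - 33 = 6

6


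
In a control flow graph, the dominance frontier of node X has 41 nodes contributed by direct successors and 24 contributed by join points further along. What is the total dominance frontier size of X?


DF(X) = direct successor contributions + join point contributions
= 41 + 24 = 65

65


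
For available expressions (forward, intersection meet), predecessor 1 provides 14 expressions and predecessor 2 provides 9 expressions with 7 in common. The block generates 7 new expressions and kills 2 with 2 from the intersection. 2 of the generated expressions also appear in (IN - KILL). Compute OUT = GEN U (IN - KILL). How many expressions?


IN = intersection of predecessors = 7
IN - KILL = 7 - 2 = 5
|OUT| = |GEN| + |IN - KILL| - |GEN ∩ (IN - KILL)| = 7 + 5 - 2 = 10

10


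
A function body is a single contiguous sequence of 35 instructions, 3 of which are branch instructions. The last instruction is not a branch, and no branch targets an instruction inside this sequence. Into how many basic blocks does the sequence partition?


With no in-sequence branch targets, the leaders are the first instruction plus the instruction after each branch.
Number of basic blocks = branches + 1
= 3 + 1 = 4

4


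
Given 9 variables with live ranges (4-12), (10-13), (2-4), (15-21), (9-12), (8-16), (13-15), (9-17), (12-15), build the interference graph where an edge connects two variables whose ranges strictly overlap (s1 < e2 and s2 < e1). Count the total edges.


Check all pairs for overlapping intervals.
Two intervals (s1,e1) and (s2,e2) overlap if s1 < e2 and s2 < e1.
v0 (4-12) vs v1..v8: overlaps v1, v4, v5, v7 -> 4
v1 (10-13) vs v2..v8: overlaps v4, v5, v7, v8 -> 4
v2 (2-4) vs v3..v8: overlaps none -> 0
v3 (15-21) vs v4..v8: overlaps v5, v7 -> 2
v4 (9-12) vs v5..v8: overlaps v5, v7 -> 2
v5 (8-16) vs v6..v8: overlaps v6, v7, v8 -> 3
v6 (13-15) vs v7..v8: overlaps v7, v8 -> 2
v7 (9-17) vs v8: overlaps v8 -> 1
Total overlapping pairs = 4 + 4 + 0 + 2 + 2 + 3 + 2 + 1 = 18

18


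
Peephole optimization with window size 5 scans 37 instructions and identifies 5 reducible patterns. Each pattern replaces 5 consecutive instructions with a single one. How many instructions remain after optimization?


Each match removes 4 instructions.
Total removed = 5 * 4 = 20
Remaining = 37 - 20 = 17

17


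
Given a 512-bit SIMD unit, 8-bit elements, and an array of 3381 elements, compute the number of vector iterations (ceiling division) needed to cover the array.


Width = 512 / 8 = 64 elements per vector op
Iterations = ceil(3381 / 64) = 53

53


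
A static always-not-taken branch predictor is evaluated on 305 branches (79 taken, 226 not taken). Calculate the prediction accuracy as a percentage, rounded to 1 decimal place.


Predictor: always-not-taken
Correct predictions = 226
Accuracy = 226 / 305 * 100 = 74.1%

74.1


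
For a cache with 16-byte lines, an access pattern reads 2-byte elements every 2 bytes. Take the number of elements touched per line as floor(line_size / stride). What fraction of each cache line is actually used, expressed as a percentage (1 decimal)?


Elements per cache line = floor(16 / 2) = 8
Bytes used = 8 * 2 = 16
Utilization = 16 / 16 * 100 = 100.0%

100.0


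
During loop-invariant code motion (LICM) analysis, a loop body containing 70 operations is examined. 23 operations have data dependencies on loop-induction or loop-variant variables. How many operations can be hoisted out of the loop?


Invariant candidates = total - loop-dependent
= 70 - 23 = 47

47


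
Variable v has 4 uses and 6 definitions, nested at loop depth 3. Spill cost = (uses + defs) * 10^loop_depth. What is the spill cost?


uses + defs = 4 + 6 = 10
10^3 = 1000
Spill cost = 10 * 1000 = 10000

10000


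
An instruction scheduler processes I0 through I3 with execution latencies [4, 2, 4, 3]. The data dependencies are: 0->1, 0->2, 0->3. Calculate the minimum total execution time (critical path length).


Compute longest path through dependency graph: dist(Ik) = max over predecessors of dist + latency(Ik).
dist(I0) = latency 4 = 4
dist(I1) = dist(I0) + 2 = 4 + 2 = 6
dist(I2) = dist(I0) + 4 = 4 + 4 = 8
dist(I3) = dist(I0) + 3 = 4 + 3 = 7
Critical path = max dist = 8

8


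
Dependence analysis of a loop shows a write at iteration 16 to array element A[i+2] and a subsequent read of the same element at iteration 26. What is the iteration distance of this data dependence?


Distance = read iteration - write iteration
= 26 - 16 = 10

10


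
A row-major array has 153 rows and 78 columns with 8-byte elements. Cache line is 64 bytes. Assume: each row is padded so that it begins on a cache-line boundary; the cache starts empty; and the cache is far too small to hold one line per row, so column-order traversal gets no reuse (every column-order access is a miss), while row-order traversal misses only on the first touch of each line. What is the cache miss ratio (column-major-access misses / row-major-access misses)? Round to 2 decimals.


Each row occupies 78 * 8 = 624 bytes and starts on a line boundary, so it spans ceil(624 / 64) = 10 cache lines.
Row-major traversal misses (one per line touched): 153 * ceil(78 * 8 / 64) = 1530
Column-major traversal misses (no reuse, every access misses): 153 * 78 = 11934
Ratio = 11934 / 1530 = 7.8

7.8


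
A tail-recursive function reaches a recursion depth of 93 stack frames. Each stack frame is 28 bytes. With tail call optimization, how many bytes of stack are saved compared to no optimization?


Without TCO: 93 * 28 = 2604 bytes
With TCO: reuse 1 frame = 28 bytes
Savings = 2604 - 28 = 2576

2576


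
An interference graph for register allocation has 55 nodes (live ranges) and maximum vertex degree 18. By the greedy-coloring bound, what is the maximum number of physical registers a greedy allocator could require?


Greedy coloring never needs more than (max_degree + 1) colors: when coloring a vertex, at most max_degree neighbors are already colored.
Upper bound = 18 + 1 = 19

19


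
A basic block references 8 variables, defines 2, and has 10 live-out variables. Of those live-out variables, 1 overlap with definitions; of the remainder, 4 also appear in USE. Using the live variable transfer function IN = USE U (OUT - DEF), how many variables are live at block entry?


OUT - DEF: 10 - 1 = 9
|IN| = |USE| + |OUT - DEF| - |USE ∩ (OUT - DEF)| = 8 + 9 - 4 = 13

13


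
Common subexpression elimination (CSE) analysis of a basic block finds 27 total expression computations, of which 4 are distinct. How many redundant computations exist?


CSE count = total expressions - unique expressions
= 27 - 4 = 23

23


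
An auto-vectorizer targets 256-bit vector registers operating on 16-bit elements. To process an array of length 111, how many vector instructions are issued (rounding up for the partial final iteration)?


Width = 256 / 16 = 16 elements per vector op
Iterations = ceil(111 / 16) = 7

7


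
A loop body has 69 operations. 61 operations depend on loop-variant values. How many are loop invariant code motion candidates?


Invariant candidates = total - loop-dependent
= 69 - 61 = 8

8


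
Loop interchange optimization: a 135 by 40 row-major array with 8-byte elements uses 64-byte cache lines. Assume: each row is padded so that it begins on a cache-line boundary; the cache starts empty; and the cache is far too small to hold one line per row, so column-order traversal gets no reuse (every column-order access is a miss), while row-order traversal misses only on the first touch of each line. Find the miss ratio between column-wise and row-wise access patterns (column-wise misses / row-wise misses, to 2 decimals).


Each row occupies 40 * 8 = 320 bytes and starts on a line boundary, so it spans ceil(320 / 64) = 5 cache lines.
Row-major traversal misses (one per line touched): 135 * ceil(40 * 8 / 64) = 675
Column-major traversal misses (no reuse, every access misses): 135 * 40 = 5400
Ratio = 5400 / 675 = 8.0

8.0


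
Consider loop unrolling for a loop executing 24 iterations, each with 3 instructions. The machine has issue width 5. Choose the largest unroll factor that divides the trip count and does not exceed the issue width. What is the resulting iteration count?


Largest divisor of 24 <= 5 is 4
New iterations = 24 / 4 = 6

6


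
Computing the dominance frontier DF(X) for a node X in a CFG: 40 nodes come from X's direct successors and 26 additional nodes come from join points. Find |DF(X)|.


DF(X) = direct successor contributions + join point contributions
= 40 + 26 = 66

66


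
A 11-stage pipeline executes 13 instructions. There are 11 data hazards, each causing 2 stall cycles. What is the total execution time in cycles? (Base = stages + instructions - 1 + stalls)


Base cycles = 11 + 13 - 1 = 23
Total stalls = 11 * 2 = 22
Total = 23 + 22 = 45

45


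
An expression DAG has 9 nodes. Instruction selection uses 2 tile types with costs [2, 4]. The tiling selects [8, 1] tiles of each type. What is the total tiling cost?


Total cost = sum(count_i * cost_i)
= 8*2 + 1*4
= 20

20


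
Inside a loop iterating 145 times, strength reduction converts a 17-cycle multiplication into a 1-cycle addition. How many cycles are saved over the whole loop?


Per-iteration saving = 17 - 1 = 16
Total saved = 145 * 16 = 2320

2320


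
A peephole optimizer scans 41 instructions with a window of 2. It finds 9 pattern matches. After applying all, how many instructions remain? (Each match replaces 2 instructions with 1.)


Each match removes 1 instructions.
Total removed = 9 * 1 = 9
Remaining = 41 - 9 = 32

32


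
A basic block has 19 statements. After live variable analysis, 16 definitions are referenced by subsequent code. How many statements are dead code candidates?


Dead code = total statements - live definitions
= 19 - 16 = 3

3


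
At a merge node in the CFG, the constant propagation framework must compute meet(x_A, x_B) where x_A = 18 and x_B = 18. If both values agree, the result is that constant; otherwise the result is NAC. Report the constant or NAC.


Meet operation: if both paths give the same constant, result is that constant; if they differ, result is NAC (not-a-constant).
Path A: 18, Path B: 18 -> equal
Result: constant -> 18

18


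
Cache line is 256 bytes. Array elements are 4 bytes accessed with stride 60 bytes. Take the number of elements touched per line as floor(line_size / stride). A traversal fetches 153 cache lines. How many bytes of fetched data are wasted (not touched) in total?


Elements per line = floor(256 / 60) = 4
Bytes used per line = 4 * 4 = 16
Wasted per line = 256 - 16 = 240
Total wasted = 240 * 153 = 36720

36720


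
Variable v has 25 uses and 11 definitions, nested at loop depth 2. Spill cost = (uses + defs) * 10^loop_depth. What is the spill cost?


uses + defs = 25 + 11 = 36
10^2 = 100
Spill cost = 36 * 100 = 3600

3600


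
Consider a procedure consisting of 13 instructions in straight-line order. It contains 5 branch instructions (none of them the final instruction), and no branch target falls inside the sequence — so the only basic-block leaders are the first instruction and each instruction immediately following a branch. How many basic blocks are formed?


With no in-sequence branch targets, the leaders are the first instruction plus the instruction after each branch.
Number of basic blocks = branches + 1
= 5 + 1 = 6

6


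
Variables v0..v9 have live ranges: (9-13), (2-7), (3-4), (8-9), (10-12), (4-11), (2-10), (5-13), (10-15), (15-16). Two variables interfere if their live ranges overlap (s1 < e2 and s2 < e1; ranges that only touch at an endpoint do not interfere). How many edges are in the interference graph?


Check all pairs for overlapping intervals.
Two intervals (s1,e1) and (s2,e2) overlap if s1 < e2 and s2 < e1.
v0 (9-13) vs v1..v9: overlaps v4, v5, v6, v7, v8 -> 5
v1 (2-7) vs v2..v9: overlaps v2, v5, v6, v7 -> 4
v2 (3-4) vs v3..v9: overlaps v6 -> 1
v3 (8-9) vs v4..v9: overlaps v5, v6, v7 -> 3
v4 (10-12) vs v5..v9: overlaps v5, v7, v8 -> 3
v5 (4-11) vs v6..v9: overlaps v6, v7, v8 -> 3
v6 (2-10) vs v7..v9: overlaps v7 -> 1
v7 (5-13) vs v8..v9: overlaps v8 -> 1
v8 (10-15) vs v9: overlaps none -> 0
Total overlapping pairs = 5 + 4 + 1 + 3 + 3 + 3 + 1 + 1 + 0 = 21

21


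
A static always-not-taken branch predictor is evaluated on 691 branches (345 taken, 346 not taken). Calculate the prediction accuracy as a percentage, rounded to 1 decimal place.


Predictor: always-not-taken
Correct predictions = 346
Accuracy = 346 / 691 * 100 = 50.1%

50.1


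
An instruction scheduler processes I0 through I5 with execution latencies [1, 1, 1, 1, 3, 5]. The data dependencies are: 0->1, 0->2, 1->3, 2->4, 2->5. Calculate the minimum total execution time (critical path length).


Compute longest path through dependency graph: dist(Ik) = max over predecessors of dist + latency(Ik).
dist(I0) = latency 1 = 1
dist(I1) = dist(I0) + 1 = 1 + 1 = 2
dist(I2) = dist(I0) + 1 = 1 + 1 = 2
dist(I3) = dist(I1) + 1 = 2 + 1 = 3
dist(I4) = dist(I2) + 3 = 2 + 3 = 5
dist(I5) = dist(I2) + 5 = 2 + 5 = 7
Critical path = max dist = 7

7


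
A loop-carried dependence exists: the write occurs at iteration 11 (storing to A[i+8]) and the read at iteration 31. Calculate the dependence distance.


Distance = read iteration - write iteration
= 31 - 11 = 20

20


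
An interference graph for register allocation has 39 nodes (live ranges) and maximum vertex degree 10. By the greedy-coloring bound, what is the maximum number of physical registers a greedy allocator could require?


Greedy coloring never needs more than (max_degree + 1) colors: when coloring a vertex, at most max_degree neighbors are already colored.
Upper bound = 10 + 1 = 11

11
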